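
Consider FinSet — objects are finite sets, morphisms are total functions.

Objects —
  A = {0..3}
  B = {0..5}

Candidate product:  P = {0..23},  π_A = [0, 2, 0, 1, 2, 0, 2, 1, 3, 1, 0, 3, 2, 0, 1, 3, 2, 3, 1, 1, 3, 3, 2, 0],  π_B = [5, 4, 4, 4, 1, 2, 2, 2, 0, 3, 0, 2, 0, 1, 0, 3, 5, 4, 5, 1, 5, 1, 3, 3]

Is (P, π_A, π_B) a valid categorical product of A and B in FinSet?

|A|·|B| = 4·6 = 24;  |P| = 24
Check the pairing map k ↦ (π_A(k), π_B(k)):
  0 -> (0,5)
  1 -> (2,4)
  2 -> (0,4)
  3 -> (1,4)
  4 -> (2,1)
  5 -> (0,2)
  6 -> (2,2)
  7 -> (1,2)
  8 -> (3,0)
  9 -> (1,3)
  10 -> (0,0)
  11 -> (3,2)
  12 -> (2,0)
  13 -> (0,1)
  14 -> (1,0)
  15 -> (3,3)
  16 -> (2,5)
  17 -> (3,4)
  18 -> (1,5)
  19 -> (1,1)
  20 -> (3,5)
  21 -> (3,1)
  22 -> (2,3)
  23 -> (0,3)
distinct pairs in image: 24 / 24 needed
  → bijection onto A×B; projections well-typed.

Answer: VALID PRODUCT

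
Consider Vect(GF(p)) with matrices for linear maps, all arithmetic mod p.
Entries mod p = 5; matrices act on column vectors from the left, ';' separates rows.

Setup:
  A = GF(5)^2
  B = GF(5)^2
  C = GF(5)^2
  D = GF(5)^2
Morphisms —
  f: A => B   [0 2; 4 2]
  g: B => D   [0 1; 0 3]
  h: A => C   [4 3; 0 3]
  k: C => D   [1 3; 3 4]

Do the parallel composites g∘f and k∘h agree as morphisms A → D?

Answer: COMMUTES

Work:
Along f;g (path 1):
  e0=(1,0) f=>(0,4) g=>(4,2)
  e1=(0,1) f=>(2,2) g=>(2,1)
  result₁ = [4 2; 2 1]
Along h;k (path 2):
  e0=(1,0) h=>(4,0) k=>(4,2)
  e1=(0,1) h=>(3,3) k=>(2,1)
  result₂ = [4 2; 2 1]
Equal? YES — commutes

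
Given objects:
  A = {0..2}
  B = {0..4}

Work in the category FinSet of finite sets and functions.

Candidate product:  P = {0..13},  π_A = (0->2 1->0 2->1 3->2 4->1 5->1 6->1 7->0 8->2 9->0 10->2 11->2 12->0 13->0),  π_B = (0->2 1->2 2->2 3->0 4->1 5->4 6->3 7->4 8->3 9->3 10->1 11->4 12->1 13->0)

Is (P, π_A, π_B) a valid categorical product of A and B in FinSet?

Answer: NOT A VALID PRODUCT — |P|=14 ≠ |A|·|B|=15

Work:
|A|·|B| = 3·5 = 15;  |P| = 14
  → cardinalities differ; no bijection possible.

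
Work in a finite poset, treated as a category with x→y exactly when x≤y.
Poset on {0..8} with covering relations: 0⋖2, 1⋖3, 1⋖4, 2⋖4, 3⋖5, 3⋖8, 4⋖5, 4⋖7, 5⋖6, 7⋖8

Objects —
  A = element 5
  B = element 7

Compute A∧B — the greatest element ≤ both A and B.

Lower bounds of A=5 and B=7: {0,1,2,4}
  0 ≤ 4
  1 ≤ 4
  2 ≤ 4
  4 ≤ 4
glb = 4

Answer: A∧B = 4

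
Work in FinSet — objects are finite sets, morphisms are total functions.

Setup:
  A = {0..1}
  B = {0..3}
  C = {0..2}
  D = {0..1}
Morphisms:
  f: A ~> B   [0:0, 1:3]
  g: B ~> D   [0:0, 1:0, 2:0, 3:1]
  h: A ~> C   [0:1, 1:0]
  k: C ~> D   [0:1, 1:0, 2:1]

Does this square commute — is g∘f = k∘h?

1) trace f;g:
  0 f~>0 g~>0
  1 f~>3 g~>1
  ⟦path⟧₁ = [0:0, 1:1]
2) trace h;k:
  0 h~>1 k~>0
  1 h~>0 k~>1
  ⟦path⟧₂ = [0:0, 1:1]
Equal? equal; square commutes

Answer: COMMUTES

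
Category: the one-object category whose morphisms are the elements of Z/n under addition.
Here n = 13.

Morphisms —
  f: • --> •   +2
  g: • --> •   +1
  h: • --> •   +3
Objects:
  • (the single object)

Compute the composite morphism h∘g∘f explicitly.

Answer: +6

Derivation:
  0 +2≡2 +1≡3 +3≡6  (mod 13)
result: +6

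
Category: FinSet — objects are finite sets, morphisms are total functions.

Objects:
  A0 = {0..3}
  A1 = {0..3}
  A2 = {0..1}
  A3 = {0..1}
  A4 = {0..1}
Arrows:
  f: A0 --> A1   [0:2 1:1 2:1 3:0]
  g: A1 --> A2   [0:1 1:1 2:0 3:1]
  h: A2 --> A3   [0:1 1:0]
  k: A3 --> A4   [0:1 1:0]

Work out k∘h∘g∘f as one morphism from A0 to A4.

  0 f-->2 g-->0 h-->1 k-->0
  1 f-->1 g-->1 h-->0 k-->1
  2 f-->1 g-->1 h-->0 k-->1
  3 f-->0 g-->1 h-->0 k-->1
composite: [0:0 1:1 2:1 3:1]

Answer: [0:0 1:1 2:1 3:1]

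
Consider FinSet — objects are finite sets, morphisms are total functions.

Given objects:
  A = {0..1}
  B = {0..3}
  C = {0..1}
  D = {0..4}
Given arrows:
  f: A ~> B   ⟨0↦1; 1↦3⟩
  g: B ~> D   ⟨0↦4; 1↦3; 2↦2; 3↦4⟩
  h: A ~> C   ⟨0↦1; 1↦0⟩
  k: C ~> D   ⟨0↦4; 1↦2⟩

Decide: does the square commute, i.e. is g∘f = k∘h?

Path 1 = f;g:
  0 f~>1 g~>3
  1 f~>3 g~>4
  composite₁ = ⟨0↦3; 1↦4⟩
Path 2 = h;k:
  0 h~>1 k~>2
  1 h~>0 k~>4
  composite₂ = ⟨0↦2; 1↦4⟩
Equal? differ; not commutative

Answer: DOES NOT COMMUTE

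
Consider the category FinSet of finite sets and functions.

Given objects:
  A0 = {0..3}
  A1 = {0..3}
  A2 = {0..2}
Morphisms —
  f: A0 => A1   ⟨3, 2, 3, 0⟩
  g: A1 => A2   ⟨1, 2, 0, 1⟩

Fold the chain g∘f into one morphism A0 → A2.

  0 f=>3 g=>1
  1 f=>2 g=>0
  2 f=>3 g=>1
  3 f=>0 g=>1
⟦path⟧: ⟨1, 0, 1, 1⟩

Answer: ⟨1, 0, 1, 1⟩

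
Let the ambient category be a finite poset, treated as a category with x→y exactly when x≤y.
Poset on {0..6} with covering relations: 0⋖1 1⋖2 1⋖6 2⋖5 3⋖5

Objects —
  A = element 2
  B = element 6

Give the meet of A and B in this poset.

Answer: A∧B = 1

Trace:
{x : x≤A ∧ x≤B} = {0,1}  (A=2, B=6)
  0 ≤ 1
  1 ≤ 1
glb = 1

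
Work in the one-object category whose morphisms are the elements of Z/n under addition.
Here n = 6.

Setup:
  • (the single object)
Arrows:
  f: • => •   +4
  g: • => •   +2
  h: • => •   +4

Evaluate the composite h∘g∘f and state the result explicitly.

  0 +4≡4 +2≡0 +4≡4  (mod 6)
composite: +4

Answer: +4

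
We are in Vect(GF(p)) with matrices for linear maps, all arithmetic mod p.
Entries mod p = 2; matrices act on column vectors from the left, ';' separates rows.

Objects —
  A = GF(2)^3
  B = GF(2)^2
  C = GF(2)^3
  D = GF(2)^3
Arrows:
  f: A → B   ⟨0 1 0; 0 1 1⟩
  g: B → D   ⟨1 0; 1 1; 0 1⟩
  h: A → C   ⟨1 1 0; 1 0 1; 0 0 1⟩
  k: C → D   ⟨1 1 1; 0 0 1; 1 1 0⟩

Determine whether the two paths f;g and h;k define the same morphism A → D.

Answer: COMMUTES

Work:
1) trace f;g:
  e0=[1,0,0] f→[0,0] g→[0,0,0]
  e1=[0,1,0] f→[1,1] g→[1,0,1]
  e2=[0,0,1] f→[0,1] g→[0,1,1]
  result₁ = ⟨0 1 0; 0 0 1; 0 1 1⟩
2) trace h;k:
  e0=[1,0,0] h→[1,1,0] k→[0,0,0]
  e1=[0,1,0] h→[1,0,0] k→[1,0,1]
  e2=[0,0,1] h→[0,1,1] k→[0,1,1]
  result₂ = ⟨0 1 0; 0 0 1; 0 1 1⟩
Equal? same morphism ✓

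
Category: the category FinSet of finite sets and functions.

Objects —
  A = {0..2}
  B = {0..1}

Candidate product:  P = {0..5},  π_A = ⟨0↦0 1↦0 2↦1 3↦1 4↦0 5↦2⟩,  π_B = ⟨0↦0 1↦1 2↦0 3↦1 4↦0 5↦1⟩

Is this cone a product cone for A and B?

|A|·|B| = 3·2 = 6;  |P| = 6
Check the pairing map k ↦ (π_A(k), π_B(k)):
  0 ↦ (0,0)
  1 ↦ (0,1)
  2 ↦ (1,0)
  3 ↦ (1,1)
  4 ↦ (0,0)  ✗ repeats pair of k=0
  5 ↦ (2,1)
distinct pairs in image: 5 / 6 needed
  → (0,0) hit at k=0 and k=4

Answer: NOT A VALID PRODUCT — duplicate pair at indices 0,4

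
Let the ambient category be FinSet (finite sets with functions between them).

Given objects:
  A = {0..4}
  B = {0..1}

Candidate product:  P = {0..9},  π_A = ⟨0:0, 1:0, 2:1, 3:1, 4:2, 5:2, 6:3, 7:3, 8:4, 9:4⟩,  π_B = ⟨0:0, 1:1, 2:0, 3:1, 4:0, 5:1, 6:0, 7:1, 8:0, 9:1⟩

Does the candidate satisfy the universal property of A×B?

|A|·|B| = 5·2 = 10;  |P| = 10
Check the pairing map k ↦ (π_A(k), π_B(k)):
  0 : (0,0)
  1 : (0,1)
  2 : (1,0)
  3 : (1,1)
  4 : (2,0)
  5 : (2,1)
  6 : (3,0)
  7 : (3,1)
  8 : (4,0)
  9 : (4,1)
distinct pairs in image: 10 / 10 needed
  → bijection onto A×B; projections well-typed.

Answer: VALID PRODUCT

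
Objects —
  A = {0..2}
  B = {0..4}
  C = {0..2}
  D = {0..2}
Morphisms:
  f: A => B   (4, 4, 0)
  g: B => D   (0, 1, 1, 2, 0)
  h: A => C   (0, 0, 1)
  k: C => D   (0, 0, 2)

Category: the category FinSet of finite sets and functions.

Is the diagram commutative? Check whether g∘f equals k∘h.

1) trace f;g:
  0 f=>4 g=>0
  1 f=>4 g=>0
  2 f=>0 g=>0
  ⟦path⟧₁ = (0, 0, 0)
2) trace h;k:
  0 h=>0 k=>0
  1 h=>0 k=>0
  2 h=>1 k=>0
  ⟦path⟧₂ = (0, 0, 0)
Equal? YES — commutes

Answer: COMMUTES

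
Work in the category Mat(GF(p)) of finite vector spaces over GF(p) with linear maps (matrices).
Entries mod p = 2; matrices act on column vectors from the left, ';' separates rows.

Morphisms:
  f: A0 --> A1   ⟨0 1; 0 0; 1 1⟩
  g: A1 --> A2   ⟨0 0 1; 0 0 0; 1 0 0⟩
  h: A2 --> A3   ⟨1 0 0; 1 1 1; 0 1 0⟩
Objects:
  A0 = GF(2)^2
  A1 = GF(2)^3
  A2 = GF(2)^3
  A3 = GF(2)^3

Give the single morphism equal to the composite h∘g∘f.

Answer: ⟨1 1; 1 0; 0 0⟩

Work:
  e0=⟨1,0⟩ f-->⟨0,0,1⟩ g-->⟨1,0,0⟩ h-->⟨1,1,0⟩
  e1=⟨0,1⟩ f-->⟨1,0,1⟩ g-->⟨1,0,1⟩ h-->⟨1,0,0⟩
composite: ⟨1 1; 1 0; 0 0⟩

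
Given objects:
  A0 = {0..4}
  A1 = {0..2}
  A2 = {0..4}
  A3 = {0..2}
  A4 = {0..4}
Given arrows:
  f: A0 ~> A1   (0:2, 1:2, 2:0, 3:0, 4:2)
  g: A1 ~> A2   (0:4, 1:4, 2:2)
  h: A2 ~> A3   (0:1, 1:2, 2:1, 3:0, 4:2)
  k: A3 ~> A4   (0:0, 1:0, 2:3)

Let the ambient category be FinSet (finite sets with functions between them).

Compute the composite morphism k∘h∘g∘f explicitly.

Answer: (0:0, 1:0, 2:3, 3:3, 4:0)

Work:
  0 f~>2 g~>2 h~>1 k~>0
  1 f~>2 g~>2 h~>1 k~>0
  2 f~>0 g~>4 h~>2 k~>3
  3 f~>0 g~>4 h~>2 k~>3
  4 f~>2 g~>2 h~>1 k~>0
composite: (0:0, 1:0, 2:3, 3:3, 4:0)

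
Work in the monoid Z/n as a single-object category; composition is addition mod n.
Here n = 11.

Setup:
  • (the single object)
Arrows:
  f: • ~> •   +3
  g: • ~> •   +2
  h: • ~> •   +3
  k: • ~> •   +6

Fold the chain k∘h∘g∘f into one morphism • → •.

  0 +3≡3 +2≡5 +3≡8 +6≡3  (mod 11)
result: +3

Answer: +3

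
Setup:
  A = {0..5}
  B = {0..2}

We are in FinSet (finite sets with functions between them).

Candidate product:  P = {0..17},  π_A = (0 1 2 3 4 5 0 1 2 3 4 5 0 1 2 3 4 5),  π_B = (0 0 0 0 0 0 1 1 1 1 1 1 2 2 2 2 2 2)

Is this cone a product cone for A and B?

Answer: VALID PRODUCT

Trace:
|A|·|B| = 6·3 = 18;  |P| = 18
Check the pairing map k ↦ (π_A(k), π_B(k)):
  0 : (0,0)
  1 : (1,0)
  2 : (2,0)
  3 : (3,0)
  4 : (4,0)
  5 : (5,0)
  6 : (0,1)
  7 : (1,1)
  8 : (2,1)
  9 : (3,1)
  10 : (4,1)
  11 : (5,1)
  12 : (0,2)
  13 : (1,2)
  14 : (2,2)
  15 : (3,2)
  16 : (4,2)
  17 : (5,2)
distinct pairs in image: 18 / 18 needed
  → bijection onto A×B; projections well-typed.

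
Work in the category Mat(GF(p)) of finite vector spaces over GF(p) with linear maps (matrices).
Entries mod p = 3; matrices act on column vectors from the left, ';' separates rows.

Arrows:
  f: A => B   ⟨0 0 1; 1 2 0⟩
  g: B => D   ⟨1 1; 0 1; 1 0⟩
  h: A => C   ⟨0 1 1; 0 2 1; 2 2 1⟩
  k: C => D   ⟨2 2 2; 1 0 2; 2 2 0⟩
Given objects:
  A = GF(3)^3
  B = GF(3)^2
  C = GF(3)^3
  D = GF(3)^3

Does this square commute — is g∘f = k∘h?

Answer: DOES NOT COMMUTE

Work:
Path 1 = f;g:
  e0=⟨1,0,0⟩ f=>⟨0,1⟩ g=>⟨1,1,0⟩
  e1=⟨0,1,0⟩ f=>⟨0,2⟩ g=>⟨2,2,0⟩
  e2=⟨0,0,1⟩ f=>⟨1,0⟩ g=>⟨1,0,1⟩
  composite₁ = ⟨1 2 1; 1 2 0; 0 0 1⟩
Path 2 = h;k:
  e0=⟨1,0,0⟩ h=>⟨0,0,2⟩ k=>⟨1,1,0⟩
  e1=⟨0,1,0⟩ h=>⟨1,2,2⟩ k=>⟨1,2,0⟩
  e2=⟨0,0,1⟩ h=>⟨1,1,1⟩ k=>⟨0,0,1⟩
  composite₂ = ⟨1 1 0; 1 2 0; 0 0 1⟩
Equal? NO — does not commute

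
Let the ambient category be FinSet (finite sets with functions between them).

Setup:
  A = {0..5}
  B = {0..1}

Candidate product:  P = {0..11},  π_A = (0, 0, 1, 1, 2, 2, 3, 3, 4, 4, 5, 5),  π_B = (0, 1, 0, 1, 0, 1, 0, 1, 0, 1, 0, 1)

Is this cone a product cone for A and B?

Answer: VALID PRODUCT

Work:
|A|·|B| = 6·2 = 12;  |P| = 12
Check the pairing map k ↦ (π_A(k), π_B(k)):
  0 -> (0,0)
  1 -> (0,1)
  2 -> (1,0)
  3 -> (1,1)
  4 -> (2,0)
  5 -> (2,1)
  6 -> (3,0)
  7 -> (3,1)
  8 -> (4,0)
  9 -> (4,1)
  10 -> (5,0)
  11 -> (5,1)
distinct pairs in image: 12 / 12 needed
  → bijection onto A×B; projections well-typed.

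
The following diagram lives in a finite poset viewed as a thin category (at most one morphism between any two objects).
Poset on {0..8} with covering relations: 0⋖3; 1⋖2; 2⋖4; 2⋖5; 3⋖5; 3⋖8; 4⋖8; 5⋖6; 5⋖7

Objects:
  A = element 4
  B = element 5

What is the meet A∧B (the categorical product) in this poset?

Answer: A∧B = 2

Derivation:
Lower bounds of A=4 and B=5: {1,2}
  1 <= 2
  2 <= 2
glb = 2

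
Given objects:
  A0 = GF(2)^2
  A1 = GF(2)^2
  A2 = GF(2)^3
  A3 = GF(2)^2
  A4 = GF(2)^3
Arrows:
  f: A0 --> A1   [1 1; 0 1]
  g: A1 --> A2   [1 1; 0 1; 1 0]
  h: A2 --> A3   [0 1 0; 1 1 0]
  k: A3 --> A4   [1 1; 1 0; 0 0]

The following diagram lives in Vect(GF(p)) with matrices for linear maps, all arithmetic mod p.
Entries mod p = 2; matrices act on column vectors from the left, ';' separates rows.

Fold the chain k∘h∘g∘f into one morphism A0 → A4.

Answer: [1 0; 0 1; 0 0]

Trace:
  e0=(1,0) f-->(1,0) g-->(1,0,1) h-->(0,1) k-->(1,0,0)
  e1=(0,1) f-->(1,1) g-->(0,1,1) h-->(1,1) k-->(0,1,0)
composite: [1 0; 0 1; 0 0]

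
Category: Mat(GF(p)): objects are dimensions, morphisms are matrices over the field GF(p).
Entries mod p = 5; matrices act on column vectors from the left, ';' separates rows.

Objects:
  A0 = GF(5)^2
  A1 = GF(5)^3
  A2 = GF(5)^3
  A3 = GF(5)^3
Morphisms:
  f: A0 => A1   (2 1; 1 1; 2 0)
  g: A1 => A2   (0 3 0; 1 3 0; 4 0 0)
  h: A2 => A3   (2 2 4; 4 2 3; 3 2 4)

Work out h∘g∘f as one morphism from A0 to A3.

  e0=⟨1,0⟩ f=>⟨2,1,2⟩ g=>⟨3,0,3⟩ h=>⟨3,1,1⟩
  e1=⟨0,1⟩ f=>⟨1,1,0⟩ g=>⟨3,4,4⟩ h=>⟨0,2,3⟩
result: (3 0; 1 2; 1 3)

Answer: (3 0; 1 2; 1 3)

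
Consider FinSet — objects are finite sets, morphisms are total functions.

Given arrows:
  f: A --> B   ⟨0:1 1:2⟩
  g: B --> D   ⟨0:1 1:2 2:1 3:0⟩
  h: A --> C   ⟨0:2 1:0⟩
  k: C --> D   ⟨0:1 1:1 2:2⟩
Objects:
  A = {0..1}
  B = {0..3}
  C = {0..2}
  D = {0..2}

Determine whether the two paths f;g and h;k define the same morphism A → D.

Answer: COMMUTES

Derivation:
1) trace f;g:
  0 f-->1 g-->2
  1 f-->2 g-->1
  ⟦path⟧₁ = ⟨0:2 1:1⟩
2) trace h;k:
  0 h-->2 k-->2
  1 h-->0 k-->1
  ⟦path⟧₂ = ⟨0:2 1:1⟩
Equal? equal; square commutes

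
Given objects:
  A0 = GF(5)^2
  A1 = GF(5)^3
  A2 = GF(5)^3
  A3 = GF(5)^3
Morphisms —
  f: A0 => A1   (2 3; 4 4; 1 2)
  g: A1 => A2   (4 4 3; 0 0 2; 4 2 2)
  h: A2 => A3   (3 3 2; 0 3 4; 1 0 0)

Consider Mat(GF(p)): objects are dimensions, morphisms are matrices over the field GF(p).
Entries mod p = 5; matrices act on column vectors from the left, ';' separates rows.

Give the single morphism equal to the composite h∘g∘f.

Answer: (3 2; 3 3; 2 4)

Derivation:
  e0=[1,0] f=>[2,4,1] g=>[2,2,3] h=>[3,3,2]
  e1=[0,1] f=>[3,4,2] g=>[4,4,4] h=>[2,3,4]
result: (3 2; 3 3; 2 4)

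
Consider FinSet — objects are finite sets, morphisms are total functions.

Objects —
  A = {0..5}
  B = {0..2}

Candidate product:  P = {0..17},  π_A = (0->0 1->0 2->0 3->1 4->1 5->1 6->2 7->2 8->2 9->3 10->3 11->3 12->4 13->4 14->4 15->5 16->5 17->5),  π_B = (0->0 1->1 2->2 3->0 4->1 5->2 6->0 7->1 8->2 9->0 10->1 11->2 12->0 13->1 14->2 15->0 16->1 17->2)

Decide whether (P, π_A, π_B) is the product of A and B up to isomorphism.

Answer: VALID PRODUCT

Trace:
|A|·|B| = 6·3 = 18;  |P| = 18
Check the pairing map k ↦ (π_A(k), π_B(k)):
  0 -> (0,0)
  1 -> (0,1)
  2 -> (0,2)
  3 -> (1,0)
  4 -> (1,1)
  5 -> (1,2)
  6 -> (2,0)
  7 -> (2,1)
  8 -> (2,2)
  9 -> (3,0)
  10 -> (3,1)
  11 -> (3,2)
  12 -> (4,0)
  13 -> (4,1)
  14 -> (4,2)
  15 -> (5,0)
  16 -> (5,1)
  17 -> (5,2)
distinct pairs in image: 18 / 18 needed
  → bijection onto A×B; projections well-typed.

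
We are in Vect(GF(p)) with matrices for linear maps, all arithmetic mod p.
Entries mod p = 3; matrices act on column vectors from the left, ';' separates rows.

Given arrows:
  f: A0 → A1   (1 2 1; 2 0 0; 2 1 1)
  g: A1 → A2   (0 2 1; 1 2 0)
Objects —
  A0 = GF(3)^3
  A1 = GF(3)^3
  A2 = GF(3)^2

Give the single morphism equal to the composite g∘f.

  e0=⟨1,0,0⟩ f→⟨1,2,2⟩ g→⟨0,2⟩
  e1=⟨0,1,0⟩ f→⟨2,0,1⟩ g→⟨1,2⟩
  e2=⟨0,0,1⟩ f→⟨1,0,1⟩ g→⟨1,1⟩
result: (0 1 1; 2 2 1)

Answer: (0 1 1; 2 2 1)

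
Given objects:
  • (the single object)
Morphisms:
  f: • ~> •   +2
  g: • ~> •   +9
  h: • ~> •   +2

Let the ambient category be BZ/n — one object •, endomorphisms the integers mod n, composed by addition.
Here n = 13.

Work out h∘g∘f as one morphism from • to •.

Answer: +0

Trace:
  0 +2≡2 +9≡11 +2≡0  (mod 13)
result: +0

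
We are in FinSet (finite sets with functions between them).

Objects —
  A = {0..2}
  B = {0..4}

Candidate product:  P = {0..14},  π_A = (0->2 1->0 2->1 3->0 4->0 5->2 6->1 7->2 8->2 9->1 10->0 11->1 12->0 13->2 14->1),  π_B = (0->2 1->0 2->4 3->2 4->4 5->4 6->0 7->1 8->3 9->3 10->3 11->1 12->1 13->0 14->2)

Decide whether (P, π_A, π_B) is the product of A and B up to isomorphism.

|A|·|B| = 3·5 = 15;  |P| = 15
Check the pairing map k ↦ (π_A(k), π_B(k)):
  0 -> (2,2)
  1 -> (0,0)
  2 -> (1,4)
  3 -> (0,2)
  4 -> (0,4)
  5 -> (2,4)
  6 -> (1,0)
  7 -> (2,1)
  8 -> (2,3)
  9 -> (1,3)
  10 -> (0,3)
  11 -> (1,1)
  12 -> (0,1)
  13 -> (2,0)
  14 -> (1,2)
distinct pairs in image: 15 / 15 needed
  → bijection onto A×B; projections well-typed.

Answer: VALID PRODUCT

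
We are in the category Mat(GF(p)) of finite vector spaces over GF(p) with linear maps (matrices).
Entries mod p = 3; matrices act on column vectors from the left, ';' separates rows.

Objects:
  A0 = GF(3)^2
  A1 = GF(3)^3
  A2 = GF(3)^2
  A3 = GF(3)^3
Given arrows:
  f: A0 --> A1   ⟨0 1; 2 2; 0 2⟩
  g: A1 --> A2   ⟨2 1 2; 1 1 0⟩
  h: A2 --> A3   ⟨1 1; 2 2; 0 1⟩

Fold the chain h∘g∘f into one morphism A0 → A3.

  e0=(1,0) f-->(0,2,0) g-->(2,2) h-->(1,2,2)
  e1=(0,1) f-->(1,2,2) g-->(2,0) h-->(2,1,0)
result: ⟨1 2; 2 1; 2 0⟩

Answer: ⟨1 2; 2 1; 2 0⟩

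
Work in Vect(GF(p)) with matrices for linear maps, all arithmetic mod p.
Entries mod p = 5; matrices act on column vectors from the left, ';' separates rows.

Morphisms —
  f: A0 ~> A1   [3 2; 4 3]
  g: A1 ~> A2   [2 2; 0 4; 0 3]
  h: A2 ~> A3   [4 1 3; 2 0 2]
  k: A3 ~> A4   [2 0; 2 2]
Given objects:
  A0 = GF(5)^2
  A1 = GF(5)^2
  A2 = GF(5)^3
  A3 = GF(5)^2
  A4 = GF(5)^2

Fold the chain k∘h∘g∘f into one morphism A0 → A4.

  e0=(1,0) f~>(3,4) g~>(4,1,2) h~>(3,2) k~>(1,0)
  e1=(0,1) f~>(2,3) g~>(0,2,4) h~>(4,3) k~>(3,4)
⟦path⟧: [1 3; 0 4]

Answer: [1 3; 0 4]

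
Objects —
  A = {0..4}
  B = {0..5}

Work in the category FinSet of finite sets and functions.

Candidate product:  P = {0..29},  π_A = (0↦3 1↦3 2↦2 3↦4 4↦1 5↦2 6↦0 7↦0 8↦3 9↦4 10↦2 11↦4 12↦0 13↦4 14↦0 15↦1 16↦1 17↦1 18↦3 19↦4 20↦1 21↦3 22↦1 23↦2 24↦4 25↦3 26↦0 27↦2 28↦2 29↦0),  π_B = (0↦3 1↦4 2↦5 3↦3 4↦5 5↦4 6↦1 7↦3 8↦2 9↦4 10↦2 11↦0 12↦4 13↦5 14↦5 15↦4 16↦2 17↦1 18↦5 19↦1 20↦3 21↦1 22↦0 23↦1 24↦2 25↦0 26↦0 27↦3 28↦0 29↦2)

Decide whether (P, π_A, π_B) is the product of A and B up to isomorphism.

|A|·|B| = 5·6 = 30;  |P| = 30
Check the pairing map k ↦ (π_A(k), π_B(k)):
  0 ↦ (3,3)
  1 ↦ (3,4)
  2 ↦ (2,5)
  3 ↦ (4,3)
  4 ↦ (1,5)
  5 ↦ (2,4)
  6 ↦ (0,1)
  7 ↦ (0,3)
  8 ↦ (3,2)
  9 ↦ (4,4)
  10 ↦ (2,2)
  11 ↦ (4,0)
  12 ↦ (0,4)
  13 ↦ (4,5)
  14 ↦ (0,5)
  15 ↦ (1,4)
  16 ↦ (1,2)
  17 ↦ (1,1)
  18 ↦ (3,5)
  19 ↦ (4,1)
  20 ↦ (1,3)
  21 ↦ (3,1)
  22 ↦ (1,0)
  23 ↦ (2,1)
  24 ↦ (4,2)
  25 ↦ (3,0)
  26 ↦ (0,0)
  27 ↦ (2,3)
  28 ↦ (2,0)
  29 ↦ (0,2)
distinct pairs in image: 30 / 30 needed
  → bijection onto A×B; projections well-typed.

Answer: VALID PRODUCT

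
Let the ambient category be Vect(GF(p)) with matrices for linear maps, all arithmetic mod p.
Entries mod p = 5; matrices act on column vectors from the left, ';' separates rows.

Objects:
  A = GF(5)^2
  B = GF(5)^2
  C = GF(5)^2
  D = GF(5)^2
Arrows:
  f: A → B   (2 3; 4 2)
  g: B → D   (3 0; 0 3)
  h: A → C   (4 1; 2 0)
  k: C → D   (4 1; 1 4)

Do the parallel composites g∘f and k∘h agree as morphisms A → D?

Along f;g (path 1):
  e0=[1,0] f→[2,4] g→[1,2]
  e1=[0,1] f→[3,2] g→[4,1]
  result₁ = (1 4; 2 1)
Along h;k (path 2):
  e0=[1,0] h→[4,2] k→[3,2]
  e1=[0,1] h→[1,0] k→[4,1]
  result₂ = (3 4; 2 1)
Equal? distinct morphisms ✗

Answer: DOES NOT COMMUTE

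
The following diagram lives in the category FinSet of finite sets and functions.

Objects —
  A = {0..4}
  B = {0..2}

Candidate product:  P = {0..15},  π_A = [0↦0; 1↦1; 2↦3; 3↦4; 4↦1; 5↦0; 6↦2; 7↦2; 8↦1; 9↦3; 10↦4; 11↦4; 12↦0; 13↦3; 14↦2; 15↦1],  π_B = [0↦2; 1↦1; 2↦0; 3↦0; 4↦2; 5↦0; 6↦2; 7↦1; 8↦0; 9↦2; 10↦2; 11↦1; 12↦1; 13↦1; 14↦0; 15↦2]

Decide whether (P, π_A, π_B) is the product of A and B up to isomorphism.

|A|·|B| = 5·3 = 15;  |P| = 16
  → cardinalities differ; no bijection possible.

Answer: NOT A VALID PRODUCT — |P|=16 ≠ |A|·|B|=15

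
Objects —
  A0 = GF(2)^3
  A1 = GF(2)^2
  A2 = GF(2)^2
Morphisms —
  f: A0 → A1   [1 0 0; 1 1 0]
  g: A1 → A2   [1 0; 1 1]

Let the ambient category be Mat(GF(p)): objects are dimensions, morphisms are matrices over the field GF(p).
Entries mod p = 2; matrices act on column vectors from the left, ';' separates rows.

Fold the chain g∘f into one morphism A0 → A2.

Answer: [1 0 0; 0 1 0]

Trace:
  e0=[1,0,0] f→[1,1] g→[1,0]
  e1=[0,1,0] f→[0,1] g→[0,1]
  e2=[0,0,1] f→[0,0] g→[0,0]
⟦path⟧: [1 0 0; 0 1 0]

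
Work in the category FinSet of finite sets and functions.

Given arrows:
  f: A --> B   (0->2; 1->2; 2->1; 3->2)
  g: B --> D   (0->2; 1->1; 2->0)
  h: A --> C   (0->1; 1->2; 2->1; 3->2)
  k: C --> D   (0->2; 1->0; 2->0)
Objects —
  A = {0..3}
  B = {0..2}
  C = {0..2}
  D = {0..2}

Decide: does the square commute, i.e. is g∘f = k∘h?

Answer: DOES NOT COMMUTE

Derivation:
Along f;g (path 1):
  0 f-->2 g-->0
  1 f-->2 g-->0
  2 f-->1 g-->1
  3 f-->2 g-->0
  ⟦path⟧₁ = (0->0; 1->0; 2->1; 3->0)
Along h;k (path 2):
  0 h-->1 k-->0
  1 h-->2 k-->0
  2 h-->1 k-->0
  3 h-->2 k-->0
  ⟦path⟧₂ = (0->0; 1->0; 2->0; 3->0)
Equal? NO — does not commute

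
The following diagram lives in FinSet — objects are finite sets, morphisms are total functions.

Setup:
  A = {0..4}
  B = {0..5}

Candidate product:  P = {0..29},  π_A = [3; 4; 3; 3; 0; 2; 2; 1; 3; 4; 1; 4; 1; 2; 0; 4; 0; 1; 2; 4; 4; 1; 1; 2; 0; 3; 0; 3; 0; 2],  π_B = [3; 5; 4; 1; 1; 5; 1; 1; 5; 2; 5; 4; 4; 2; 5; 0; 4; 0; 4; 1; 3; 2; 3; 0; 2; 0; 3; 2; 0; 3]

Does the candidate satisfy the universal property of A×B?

Answer: VALID PRODUCT

Trace:
|A|·|B| = 5·6 = 30;  |P| = 30
Check the pairing map k ↦ (π_A(k), π_B(k)):
  0 -> (3,3)
  1 -> (4,5)
  2 -> (3,4)
  3 -> (3,1)
  4 -> (0,1)
  5 -> (2,5)
  6 -> (2,1)
  7 -> (1,1)
  8 -> (3,5)
  9 -> (4,2)
  10 -> (1,5)
  11 -> (4,4)
  12 -> (1,4)
  13 -> (2,2)
  14 -> (0,5)
  15 -> (4,0)
  16 -> (0,4)
  17 -> (1,0)
  18 -> (2,4)
  19 -> (4,1)
  20 -> (4,3)
  21 -> (1,2)
  22 -> (1,3)
  23 -> (2,0)
  24 -> (0,2)
  25 -> (3,0)
  26 -> (0,3)
  27 -> (3,2)
  28 -> (0,0)
  29 -> (2,3)
distinct pairs in image: 30 / 30 needed
  → bijection onto A×B; projections well-typed.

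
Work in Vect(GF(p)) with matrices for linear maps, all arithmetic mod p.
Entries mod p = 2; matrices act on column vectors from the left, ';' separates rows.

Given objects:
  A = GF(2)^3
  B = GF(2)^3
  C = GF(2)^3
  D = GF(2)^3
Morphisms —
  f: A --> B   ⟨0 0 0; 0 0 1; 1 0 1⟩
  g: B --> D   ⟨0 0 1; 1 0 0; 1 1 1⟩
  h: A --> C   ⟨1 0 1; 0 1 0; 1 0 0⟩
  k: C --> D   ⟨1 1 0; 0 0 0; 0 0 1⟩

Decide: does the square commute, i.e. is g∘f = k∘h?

Answer: DOES NOT COMMUTE

Trace:
1) trace f;g:
  e0=⟨1,0,0⟩ f-->⟨0,0,1⟩ g-->⟨1,0,1⟩
  e1=⟨0,1,0⟩ f-->⟨0,0,0⟩ g-->⟨0,0,0⟩
  e2=⟨0,0,1⟩ f-->⟨0,1,1⟩ g-->⟨1,0,0⟩
  composite₁ = ⟨1 0 1; 0 0 0; 1 0 0⟩
2) trace h;k:
  e0=⟨1,0,0⟩ h-->⟨1,0,1⟩ k-->⟨1,0,1⟩
  e1=⟨0,1,0⟩ h-->⟨0,1,0⟩ k-->⟨1,0,0⟩
  e2=⟨0,0,1⟩ h-->⟨1,0,0⟩ k-->⟨1,0,0⟩
  composite₂ = ⟨1 1 1; 0 0 0; 1 0 0⟩
Equal? NO — does not commute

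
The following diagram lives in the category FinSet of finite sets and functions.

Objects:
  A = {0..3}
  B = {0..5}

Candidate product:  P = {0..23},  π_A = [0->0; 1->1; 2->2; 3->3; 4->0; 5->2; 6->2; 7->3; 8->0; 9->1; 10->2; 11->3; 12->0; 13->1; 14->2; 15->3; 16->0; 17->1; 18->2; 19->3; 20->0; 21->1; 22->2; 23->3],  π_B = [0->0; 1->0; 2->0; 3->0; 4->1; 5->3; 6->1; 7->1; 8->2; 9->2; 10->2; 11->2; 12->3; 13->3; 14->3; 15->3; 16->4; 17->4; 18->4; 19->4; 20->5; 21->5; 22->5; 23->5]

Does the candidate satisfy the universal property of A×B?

|A|·|B| = 4·6 = 24;  |P| = 24
Check the pairing map k ↦ (π_A(k), π_B(k)):
  0 -> (0,0)
  1 -> (1,0)
  2 -> (2,0)
  3 -> (3,0)
  4 -> (0,1)
  5 -> (2,3)
  6 -> (2,1)
  7 -> (3,1)
  8 -> (0,2)
  9 -> (1,2)
  10 -> (2,2)
  11 -> (3,2)
  12 -> (0,3)
  13 -> (1,3)
  14 -> (2,3)  ✗ repeats pair of k=5
  15 -> (3,3)
  16 -> (0,4)
  17 -> (1,4)
  18 -> (2,4)
  19 -> (3,4)
  20 -> (0,5)
  21 -> (1,5)
  22 -> (2,5)
  23 -> (3,5)
distinct pairs in image: 23 / 24 needed
  → (2,3) hit at k=5 and k=14

Answer: NOT A VALID PRODUCT — duplicate pair at indices 14,5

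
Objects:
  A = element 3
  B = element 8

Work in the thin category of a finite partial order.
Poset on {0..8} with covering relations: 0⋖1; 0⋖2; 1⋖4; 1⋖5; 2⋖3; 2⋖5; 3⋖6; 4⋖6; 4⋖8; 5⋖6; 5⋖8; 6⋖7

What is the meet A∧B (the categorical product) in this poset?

Lower bounds of A=3 and B=8: {0,2}
  0 ≤ 2
  2 ≤ 2
glb = 2

Answer: A∧B = 2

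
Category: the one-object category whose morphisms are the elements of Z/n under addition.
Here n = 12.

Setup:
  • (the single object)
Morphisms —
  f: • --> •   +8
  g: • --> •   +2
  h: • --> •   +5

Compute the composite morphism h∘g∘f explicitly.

  0 +8≡8 +2≡10 +5≡3  (mod 12)
result: +3

Answer: +3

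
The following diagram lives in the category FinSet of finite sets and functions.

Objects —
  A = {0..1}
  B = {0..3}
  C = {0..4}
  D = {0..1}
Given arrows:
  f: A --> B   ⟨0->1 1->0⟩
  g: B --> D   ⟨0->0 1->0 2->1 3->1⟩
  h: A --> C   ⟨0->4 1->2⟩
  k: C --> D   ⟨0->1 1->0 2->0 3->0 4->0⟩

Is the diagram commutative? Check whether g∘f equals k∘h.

Answer: COMMUTES

Work:
Along f;g (path 1):
  0 f-->1 g-->0
  1 f-->0 g-->0
  composite₁ = ⟨0->0 1->0⟩
Along h;k (path 2):
  0 h-->4 k-->0
  1 h-->2 k-->0
  composite₂ = ⟨0->0 1->0⟩
Equal? same morphism ✓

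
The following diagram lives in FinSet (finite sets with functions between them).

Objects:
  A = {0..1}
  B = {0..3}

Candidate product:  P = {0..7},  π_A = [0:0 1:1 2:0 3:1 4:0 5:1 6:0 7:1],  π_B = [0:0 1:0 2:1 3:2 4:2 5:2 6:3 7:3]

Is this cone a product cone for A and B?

|A|·|B| = 2·4 = 8;  |P| = 8
Check the pairing map k ↦ (π_A(k), π_B(k)):
  0 : (0,0)
  1 : (1,0)
  2 : (0,1)
  3 : (1,2)
  4 : (0,2)
  5 : (1,2)  ✗ repeats pair of k=3
  6 : (0,3)
  7 : (1,3)
distinct pairs in image: 7 / 8 needed
  → (1,2) hit at k=3 and k=5

Answer: NOT A VALID PRODUCT — duplicate pair at indices 5,3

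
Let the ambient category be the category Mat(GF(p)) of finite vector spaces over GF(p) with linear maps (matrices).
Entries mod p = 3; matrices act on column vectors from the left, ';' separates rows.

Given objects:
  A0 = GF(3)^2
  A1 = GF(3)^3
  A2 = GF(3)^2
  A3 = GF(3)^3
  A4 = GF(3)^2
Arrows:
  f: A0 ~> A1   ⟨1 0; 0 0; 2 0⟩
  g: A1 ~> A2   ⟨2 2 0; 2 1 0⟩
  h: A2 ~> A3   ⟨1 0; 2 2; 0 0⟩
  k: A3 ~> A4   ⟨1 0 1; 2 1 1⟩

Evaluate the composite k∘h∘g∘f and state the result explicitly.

  e0=⟨1,0⟩ f~>⟨1,0,2⟩ g~>⟨2,2⟩ h~>⟨2,2,0⟩ k~>⟨2,0⟩
  e1=⟨0,1⟩ f~>⟨0,0,0⟩ g~>⟨0,0⟩ h~>⟨0,0,0⟩ k~>⟨0,0⟩
composite: ⟨2 0; 0 0⟩

Answer: ⟨2 0; 0 0⟩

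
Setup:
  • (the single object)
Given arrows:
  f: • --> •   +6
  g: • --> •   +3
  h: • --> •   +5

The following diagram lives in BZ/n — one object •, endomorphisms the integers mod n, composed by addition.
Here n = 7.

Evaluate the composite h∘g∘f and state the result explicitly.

  0 +6≡6 +3≡2 +5≡0  (mod 7)
result: +0

Answer: +0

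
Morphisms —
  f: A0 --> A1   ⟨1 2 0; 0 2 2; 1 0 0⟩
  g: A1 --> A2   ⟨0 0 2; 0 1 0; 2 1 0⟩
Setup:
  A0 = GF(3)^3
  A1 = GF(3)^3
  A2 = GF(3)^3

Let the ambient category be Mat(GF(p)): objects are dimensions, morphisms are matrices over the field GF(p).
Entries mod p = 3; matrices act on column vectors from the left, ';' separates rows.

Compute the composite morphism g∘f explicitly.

  e0=(1,0,0) f-->(1,0,1) g-->(2,0,2)
  e1=(0,1,0) f-->(2,2,0) g-->(0,2,0)
  e2=(0,0,1) f-->(0,2,0) g-->(0,2,2)
⟦path⟧: ⟨2 0 0; 0 2 2; 2 0 2⟩

Answer: ⟨2 0 0; 0 2 2; 2 0 2⟩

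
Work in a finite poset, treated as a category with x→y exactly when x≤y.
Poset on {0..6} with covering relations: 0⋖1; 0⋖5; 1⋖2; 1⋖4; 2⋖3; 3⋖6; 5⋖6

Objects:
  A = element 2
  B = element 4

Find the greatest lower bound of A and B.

Answer: A∧B = 1

Derivation:
Lower bounds of A=2 and B=4: {0,1}
  0 ⊑ 1
  1 ⊑ 1
glb = 1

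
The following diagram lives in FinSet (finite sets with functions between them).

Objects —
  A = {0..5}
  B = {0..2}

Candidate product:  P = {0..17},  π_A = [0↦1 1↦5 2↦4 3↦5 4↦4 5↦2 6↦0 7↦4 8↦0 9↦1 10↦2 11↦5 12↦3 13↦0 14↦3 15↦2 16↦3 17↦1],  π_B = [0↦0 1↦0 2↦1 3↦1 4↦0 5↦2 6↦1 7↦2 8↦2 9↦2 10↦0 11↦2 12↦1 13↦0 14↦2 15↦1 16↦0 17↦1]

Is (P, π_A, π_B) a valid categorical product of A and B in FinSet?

|A|·|B| = 6·3 = 18;  |P| = 18
Check the pairing map k ↦ (π_A(k), π_B(k)):
  0 ↦ (1,0)
  1 ↦ (5,0)
  2 ↦ (4,1)
  3 ↦ (5,1)
  4 ↦ (4,0)
  5 ↦ (2,2)
  6 ↦ (0,1)
  7 ↦ (4,2)
  8 ↦ (0,2)
  9 ↦ (1,2)
  10 ↦ (2,0)
  11 ↦ (5,2)
  12 ↦ (3,1)
  13 ↦ (0,0)
  14 ↦ (3,2)
  15 ↦ (2,1)
  16 ↦ (3,0)
  17 ↦ (1,1)
distinct pairs in image: 18 / 18 needed
  → bijection onto A×B; projections well-typed.

Answer: VALID PRODUCT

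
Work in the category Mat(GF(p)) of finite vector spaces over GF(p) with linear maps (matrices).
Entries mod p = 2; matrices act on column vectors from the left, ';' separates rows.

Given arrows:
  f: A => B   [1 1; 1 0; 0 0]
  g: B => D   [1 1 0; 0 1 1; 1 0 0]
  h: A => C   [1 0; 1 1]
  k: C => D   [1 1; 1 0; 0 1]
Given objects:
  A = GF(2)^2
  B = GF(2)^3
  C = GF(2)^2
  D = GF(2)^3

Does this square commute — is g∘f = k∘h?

Path 1 = f;g:
  e0=⟨1,0⟩ f=>⟨1,1,0⟩ g=>⟨0,1,1⟩
  e1=⟨0,1⟩ f=>⟨1,0,0⟩ g=>⟨1,0,1⟩
  result₁ = [0 1; 1 0; 1 1]
Path 2 = h;k:
  e0=⟨1,0⟩ h=>⟨1,1⟩ k=>⟨0,1,1⟩
  e1=⟨0,1⟩ h=>⟨0,1⟩ k=>⟨1,0,1⟩
  result₂ = [0 1; 1 0; 1 1]
Equal? same morphism ✓

Answer: COMMUTES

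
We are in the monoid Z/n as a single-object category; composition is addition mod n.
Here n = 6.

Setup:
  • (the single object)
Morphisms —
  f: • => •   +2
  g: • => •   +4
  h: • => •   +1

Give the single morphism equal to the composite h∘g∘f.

  0 +2≡2 +4≡0 +1≡1  (mod 6)
result: +1

Answer: +1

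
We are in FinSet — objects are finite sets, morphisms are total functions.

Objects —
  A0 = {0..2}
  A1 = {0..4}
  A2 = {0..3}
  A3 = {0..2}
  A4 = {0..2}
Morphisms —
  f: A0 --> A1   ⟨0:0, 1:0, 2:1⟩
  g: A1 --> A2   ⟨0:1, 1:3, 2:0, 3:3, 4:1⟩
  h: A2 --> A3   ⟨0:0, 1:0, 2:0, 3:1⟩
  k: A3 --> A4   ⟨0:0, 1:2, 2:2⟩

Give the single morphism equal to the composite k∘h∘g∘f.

Answer: ⟨0:0, 1:0, 2:2⟩

Work:
  0 f-->0 g-->1 h-->0 k-->0
  1 f-->0 g-->1 h-->0 k-->0
  2 f-->1 g-->3 h-->1 k-->2
⟦path⟧: ⟨0:0, 1:0, 2:2⟩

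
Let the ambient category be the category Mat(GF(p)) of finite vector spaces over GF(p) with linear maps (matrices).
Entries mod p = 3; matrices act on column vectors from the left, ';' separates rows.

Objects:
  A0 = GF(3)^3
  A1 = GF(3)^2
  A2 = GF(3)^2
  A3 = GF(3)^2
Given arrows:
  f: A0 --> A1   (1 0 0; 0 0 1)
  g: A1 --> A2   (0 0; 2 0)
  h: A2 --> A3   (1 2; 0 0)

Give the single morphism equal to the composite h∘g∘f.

Answer: (1 0 0; 0 0 0)

Work:
  e0=(1,0,0) f-->(1,0) g-->(0,2) h-->(1,0)
  e1=(0,1,0) f-->(0,0) g-->(0,0) h-->(0,0)
  e2=(0,0,1) f-->(0,1) g-->(0,0) h-->(0,0)
result: (1 0 0; 0 0 0)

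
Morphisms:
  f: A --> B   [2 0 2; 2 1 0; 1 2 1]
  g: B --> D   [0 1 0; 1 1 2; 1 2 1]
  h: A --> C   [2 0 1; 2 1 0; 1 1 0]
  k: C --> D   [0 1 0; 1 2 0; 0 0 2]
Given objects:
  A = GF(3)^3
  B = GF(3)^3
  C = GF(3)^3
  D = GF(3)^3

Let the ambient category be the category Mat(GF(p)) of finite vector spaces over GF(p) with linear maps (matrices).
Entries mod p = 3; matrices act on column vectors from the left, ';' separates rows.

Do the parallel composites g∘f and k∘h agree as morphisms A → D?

Path 1 = f;g:
  e0=⟨1,0,0⟩ f-->⟨2,2,1⟩ g-->⟨2,0,1⟩
  e1=⟨0,1,0⟩ f-->⟨0,1,2⟩ g-->⟨1,2,1⟩
  e2=⟨0,0,1⟩ f-->⟨2,0,1⟩ g-->⟨0,1,0⟩
  result₁ = [2 1 0; 0 2 1; 1 1 0]
Path 2 = h;k:
  e0=⟨1,0,0⟩ h-->⟨2,2,1⟩ k-->⟨2,0,2⟩
  e1=⟨0,1,0⟩ h-->⟨0,1,1⟩ k-->⟨1,2,2⟩
  e2=⟨0,0,1⟩ h-->⟨1,0,0⟩ k-->⟨0,1,0⟩
  result₂ = [2 1 0; 0 2 1; 2 2 0]
Equal? NO — does not commute

Answer: DOES NOT COMMUTE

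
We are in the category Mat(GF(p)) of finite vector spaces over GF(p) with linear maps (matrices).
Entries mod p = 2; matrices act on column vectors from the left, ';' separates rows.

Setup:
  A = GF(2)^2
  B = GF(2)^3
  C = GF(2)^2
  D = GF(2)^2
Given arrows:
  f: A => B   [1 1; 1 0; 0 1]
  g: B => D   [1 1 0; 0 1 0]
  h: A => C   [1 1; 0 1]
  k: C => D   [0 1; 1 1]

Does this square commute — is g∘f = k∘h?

Answer: COMMUTES

Derivation:
Along f;g (path 1):
  e0=(1,0) f=>(1,1,0) g=>(0,1)
  e1=(0,1) f=>(1,0,1) g=>(1,0)
  composite₁ = [0 1; 1 0]
Along h;k (path 2):
  e0=(1,0) h=>(1,0) k=>(0,1)
  e1=(0,1) h=>(1,1) k=>(1,0)
  composite₂ = [0 1; 1 0]
Equal? same morphism ✓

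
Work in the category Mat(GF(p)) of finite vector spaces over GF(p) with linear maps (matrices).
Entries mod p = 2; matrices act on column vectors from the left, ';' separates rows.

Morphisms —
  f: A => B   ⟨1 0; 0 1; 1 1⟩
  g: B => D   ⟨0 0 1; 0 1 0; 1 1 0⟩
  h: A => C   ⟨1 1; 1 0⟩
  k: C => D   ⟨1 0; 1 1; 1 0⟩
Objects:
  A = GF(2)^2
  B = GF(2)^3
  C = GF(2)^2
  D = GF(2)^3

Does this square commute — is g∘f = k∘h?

1) trace f;g:
  e0=⟨1,0⟩ f=>⟨1,0,1⟩ g=>⟨1,0,1⟩
  e1=⟨0,1⟩ f=>⟨0,1,1⟩ g=>⟨1,1,1⟩
  result₁ = ⟨1 1; 0 1; 1 1⟩
2) trace h;k:
  e0=⟨1,0⟩ h=>⟨1,1⟩ k=>⟨1,0,1⟩
  e1=⟨0,1⟩ h=>⟨1,0⟩ k=>⟨1,1,1⟩
  result₂ = ⟨1 1; 0 1; 1 1⟩
Equal? YES — commutes

Answer: COMMUTES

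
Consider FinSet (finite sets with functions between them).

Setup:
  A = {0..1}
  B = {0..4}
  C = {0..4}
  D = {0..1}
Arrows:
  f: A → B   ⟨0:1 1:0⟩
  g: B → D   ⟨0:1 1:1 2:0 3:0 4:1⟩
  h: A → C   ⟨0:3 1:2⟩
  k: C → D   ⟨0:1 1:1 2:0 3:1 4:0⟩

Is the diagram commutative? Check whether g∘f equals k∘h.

1) trace f;g:
  0 f→1 g→1
  1 f→0 g→1
  ⟦path⟧₁ = ⟨0:1 1:1⟩
2) trace h;k:
  0 h→3 k→1
  1 h→2 k→0
  ⟦path⟧₂ = ⟨0:1 1:0⟩
Equal? distinct morphisms ✗

Answer: DOES NOT COMMUTE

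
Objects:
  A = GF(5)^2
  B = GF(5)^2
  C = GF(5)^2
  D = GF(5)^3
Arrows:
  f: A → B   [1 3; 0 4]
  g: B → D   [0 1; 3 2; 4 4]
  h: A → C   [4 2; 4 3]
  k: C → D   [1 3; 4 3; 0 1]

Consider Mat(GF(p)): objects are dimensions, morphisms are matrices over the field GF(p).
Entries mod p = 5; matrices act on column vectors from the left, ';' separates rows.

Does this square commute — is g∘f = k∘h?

Answer: DOES NOT COMMUTE

Work:
1) trace f;g:
  e0=[1,0] f→[1,0] g→[0,3,4]
  e1=[0,1] f→[3,4] g→[4,2,3]
  ⟦path⟧₁ = [0 4; 3 2; 4 3]
2) trace h;k:
  e0=[1,0] h→[4,4] k→[1,3,4]
  e1=[0,1] h→[2,3] k→[1,2,3]
  ⟦path⟧₂ = [1 1; 3 2; 4 3]
Equal? distinct morphisms ✗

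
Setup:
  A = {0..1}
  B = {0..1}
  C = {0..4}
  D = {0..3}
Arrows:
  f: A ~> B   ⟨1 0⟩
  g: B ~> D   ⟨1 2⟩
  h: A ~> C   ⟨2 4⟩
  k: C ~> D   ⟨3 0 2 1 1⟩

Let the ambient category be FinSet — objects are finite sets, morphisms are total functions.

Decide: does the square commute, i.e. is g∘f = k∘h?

1) trace f;g:
  0 f~>1 g~>2
  1 f~>0 g~>1
  result₁ = ⟨2 1⟩
2) trace h;k:
  0 h~>2 k~>2
  1 h~>4 k~>1
  result₂ = ⟨2 1⟩
Equal? YES — commutes

Answer: COMMUTES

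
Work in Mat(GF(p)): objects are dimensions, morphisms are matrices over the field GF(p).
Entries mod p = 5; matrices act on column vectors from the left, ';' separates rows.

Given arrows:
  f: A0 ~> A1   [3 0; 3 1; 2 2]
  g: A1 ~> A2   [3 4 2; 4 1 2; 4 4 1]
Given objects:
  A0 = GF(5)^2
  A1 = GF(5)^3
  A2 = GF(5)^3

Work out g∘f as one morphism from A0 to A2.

  e0=⟨1,0⟩ f~>⟨3,3,2⟩ g~>⟨0,4,1⟩
  e1=⟨0,1⟩ f~>⟨0,1,2⟩ g~>⟨3,0,1⟩
composite: [0 3; 4 0; 1 1]

Answer: [0 3; 4 0; 1 1]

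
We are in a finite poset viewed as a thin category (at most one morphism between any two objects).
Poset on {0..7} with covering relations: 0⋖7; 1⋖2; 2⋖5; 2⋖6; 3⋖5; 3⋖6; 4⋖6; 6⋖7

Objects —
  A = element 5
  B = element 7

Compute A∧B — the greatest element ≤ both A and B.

Answer: NO MEET EXISTS

Derivation:
{x : x<=A ∧ x<=B} = {1,2,3}  (A=5, B=7)
  maximal lower bounds 2 and 3 are incomparable: neither 2<=3 nor 3<=2
→ no greatest lower bound exists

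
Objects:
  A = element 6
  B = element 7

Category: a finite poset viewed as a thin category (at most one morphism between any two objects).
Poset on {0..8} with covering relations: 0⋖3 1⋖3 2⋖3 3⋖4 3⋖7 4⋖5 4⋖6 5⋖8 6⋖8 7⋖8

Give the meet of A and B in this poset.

Answer: A∧B = 3

Work:
Common predecessors of 6,7: {0,1,2,3}
  0 <= 3
  1 <= 3
  2 <= 3
  3 <= 3
glb = 3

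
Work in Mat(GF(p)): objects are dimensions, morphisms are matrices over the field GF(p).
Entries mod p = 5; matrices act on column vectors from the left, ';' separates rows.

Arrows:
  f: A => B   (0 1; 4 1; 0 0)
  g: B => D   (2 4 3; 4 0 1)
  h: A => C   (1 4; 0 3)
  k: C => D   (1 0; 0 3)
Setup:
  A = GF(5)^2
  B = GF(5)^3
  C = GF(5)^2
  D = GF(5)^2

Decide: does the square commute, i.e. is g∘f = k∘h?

1) trace f;g:
  e0=⟨1,0⟩ f=>⟨0,4,0⟩ g=>⟨1,0⟩
  e1=⟨0,1⟩ f=>⟨1,1,0⟩ g=>⟨1,4⟩
  composite₁ = (1 1; 0 4)
2) trace h;k:
  e0=⟨1,0⟩ h=>⟨1,0⟩ k=>⟨1,0⟩
  e1=⟨0,1⟩ h=>⟨4,3⟩ k=>⟨4,4⟩
  composite₂ = (1 4; 0 4)
Equal? distinct morphisms ✗

Answer: DOES NOT COMMUTE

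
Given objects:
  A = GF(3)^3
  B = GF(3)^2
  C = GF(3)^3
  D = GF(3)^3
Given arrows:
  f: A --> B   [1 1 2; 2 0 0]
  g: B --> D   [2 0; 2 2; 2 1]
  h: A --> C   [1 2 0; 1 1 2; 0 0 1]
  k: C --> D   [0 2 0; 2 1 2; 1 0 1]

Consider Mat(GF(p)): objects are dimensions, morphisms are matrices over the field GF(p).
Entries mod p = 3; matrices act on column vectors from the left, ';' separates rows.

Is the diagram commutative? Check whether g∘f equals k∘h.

Path 1 = f;g:
  e0=⟨1,0,0⟩ f-->⟨1,2⟩ g-->⟨2,0,1⟩
  e1=⟨0,1,0⟩ f-->⟨1,0⟩ g-->⟨2,2,2⟩
  e2=⟨0,0,1⟩ f-->⟨2,0⟩ g-->⟨1,1,1⟩
  result₁ = [2 2 1; 0 2 1; 1 2 1]
Path 2 = h;k:
  e0=⟨1,0,0⟩ h-->⟨1,1,0⟩ k-->⟨2,0,1⟩
  e1=⟨0,1,0⟩ h-->⟨2,1,0⟩ k-->⟨2,2,2⟩
  e2=⟨0,0,1⟩ h-->⟨0,2,1⟩ k-->⟨1,1,1⟩
  result₂ = [2 2 1; 0 2 1; 1 2 1]
Equal? YES — commutes

Answer: COMMUTES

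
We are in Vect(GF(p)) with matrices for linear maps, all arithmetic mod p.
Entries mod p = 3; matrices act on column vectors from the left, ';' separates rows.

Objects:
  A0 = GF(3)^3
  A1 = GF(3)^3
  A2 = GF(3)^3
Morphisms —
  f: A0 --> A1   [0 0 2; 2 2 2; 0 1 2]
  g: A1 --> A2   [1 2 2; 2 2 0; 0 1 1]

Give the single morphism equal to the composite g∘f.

Answer: [1 0 1; 1 1 2; 2 0 1]

Trace:
  e0=[1,0,0] f-->[0,2,0] g-->[1,1,2]
  e1=[0,1,0] f-->[0,2,1] g-->[0,1,0]
  e2=[0,0,1] f-->[2,2,2] g-->[1,2,1]
composite: [1 0 1; 1 1 2; 2 0 1]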